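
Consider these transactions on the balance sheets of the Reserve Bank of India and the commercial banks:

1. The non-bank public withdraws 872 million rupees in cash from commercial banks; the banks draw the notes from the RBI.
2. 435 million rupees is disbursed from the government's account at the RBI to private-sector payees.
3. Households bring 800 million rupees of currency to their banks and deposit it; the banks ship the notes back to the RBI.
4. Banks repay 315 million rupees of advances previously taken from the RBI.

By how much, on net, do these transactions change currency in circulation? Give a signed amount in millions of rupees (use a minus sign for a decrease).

Currency withdrawal 872 million rupees: notes leave the central bank → +872M.
Government spending 435 million rupees: no currency enters or leaves circulation → 0.
Currency deposit 800 million rupees: notes return to the central bank → −800M.
Discount-window repayment 315 million rupees: no currency enters or leaves circulation → 0.
Net: 872 + 0 − 800 + 0 = +72 million.

+72 million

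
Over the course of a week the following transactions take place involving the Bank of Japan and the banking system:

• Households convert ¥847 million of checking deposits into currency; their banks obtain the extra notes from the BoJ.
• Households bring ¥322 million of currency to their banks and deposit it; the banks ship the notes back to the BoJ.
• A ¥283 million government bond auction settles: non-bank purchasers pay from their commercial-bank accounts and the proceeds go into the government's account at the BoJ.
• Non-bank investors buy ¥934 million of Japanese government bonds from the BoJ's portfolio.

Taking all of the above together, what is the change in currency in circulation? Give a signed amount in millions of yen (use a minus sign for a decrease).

+¥525 million

BoJ balance sheet:
  Assets:      Securities −¥934M
  Liabilities: Bank reserves −¥1742M, Currency in circulation +¥525M, Government deposits +¥283M
So the change in currency in circulation is +¥525 million.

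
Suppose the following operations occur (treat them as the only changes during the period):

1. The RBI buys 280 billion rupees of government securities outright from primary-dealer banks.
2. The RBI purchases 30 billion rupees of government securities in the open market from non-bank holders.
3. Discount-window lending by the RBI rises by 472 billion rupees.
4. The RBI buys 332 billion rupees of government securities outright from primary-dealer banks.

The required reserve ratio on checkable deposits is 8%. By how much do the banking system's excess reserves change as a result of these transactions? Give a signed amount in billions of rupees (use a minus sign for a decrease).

OMO purchase (from banks) 280 billion rupees: reserves +280B, deposits 0.
Asset purchase (from non-banks) 30 billion rupees: reserves +30B, deposits +30B.
Discount-window loan 472 billion rupees: reserves +472B, deposits 0.
OMO purchase (from banks) 332 billion rupees: reserves +332B, deposits 0.
Totals: Δreserves = +1114B, Δdeposits = +30B.
Δrequired reserves = 8% × +30B = +2.4B.
Δexcess reserves = Δreserves − Δrequired = +1114B − (+2.4B) = +1111.6 billion.

+1111.6 billion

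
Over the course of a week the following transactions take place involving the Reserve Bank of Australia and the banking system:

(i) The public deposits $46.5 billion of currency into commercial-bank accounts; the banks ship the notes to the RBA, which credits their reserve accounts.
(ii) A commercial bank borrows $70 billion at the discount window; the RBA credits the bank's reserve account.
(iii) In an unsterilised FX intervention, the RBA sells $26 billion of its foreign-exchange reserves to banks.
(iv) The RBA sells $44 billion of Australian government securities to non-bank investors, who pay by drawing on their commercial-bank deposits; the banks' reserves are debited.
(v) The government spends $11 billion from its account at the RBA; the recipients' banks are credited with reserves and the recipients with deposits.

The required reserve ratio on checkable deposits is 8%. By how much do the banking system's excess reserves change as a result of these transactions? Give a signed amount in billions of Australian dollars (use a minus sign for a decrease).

Currency deposit $46.5 billion: reserves +$46.5B, deposits +$46.5B.
Discount-window loan $70 billion: reserves +$70B, deposits 0.
FX sale $26 billion: reserves −$26B, deposits 0.
Asset sale (to non-banks) $44 billion: reserves −$44B, deposits −$44B.
Government spending $11 billion: reserves +$11B, deposits +$11B.
Totals: Δreserves = +$57.5B, Δdeposits = +$13.5B.
Δrequired reserves = 8% × +$13.5B = +$1.08B.
Δexcess reserves = Δreserves − Δrequired = +$57.5B − (+$1.08B) = +$56.42 billion.

+$56.42 billion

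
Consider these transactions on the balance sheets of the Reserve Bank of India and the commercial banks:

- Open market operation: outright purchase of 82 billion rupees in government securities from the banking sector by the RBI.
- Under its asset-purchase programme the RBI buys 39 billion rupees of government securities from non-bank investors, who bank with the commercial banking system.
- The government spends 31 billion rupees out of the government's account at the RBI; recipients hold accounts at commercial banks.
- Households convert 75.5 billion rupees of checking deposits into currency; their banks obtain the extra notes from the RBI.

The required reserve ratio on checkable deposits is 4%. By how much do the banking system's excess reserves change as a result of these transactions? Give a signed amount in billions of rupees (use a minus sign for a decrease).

+76.72 billion

OMO purchase (from banks) 82 billion rupees: reserves +82B, deposits 0.
Asset purchase (from non-banks) 39 billion rupees: reserves +39B, deposits +39B.
Government spending 31 billion rupees: reserves +31B, deposits +31B.
Currency withdrawal 75.5 billion rupees: reserves −75.5B, deposits −75.5B.
Totals: Δreserves = +76.5B, Δdeposits = −5.5B.
Δrequired reserves = 4% × −5.5B = −0.22B.
Δexcess reserves = Δreserves − Δrequired = +76.5B − (−0.22B) = +76.72 billion.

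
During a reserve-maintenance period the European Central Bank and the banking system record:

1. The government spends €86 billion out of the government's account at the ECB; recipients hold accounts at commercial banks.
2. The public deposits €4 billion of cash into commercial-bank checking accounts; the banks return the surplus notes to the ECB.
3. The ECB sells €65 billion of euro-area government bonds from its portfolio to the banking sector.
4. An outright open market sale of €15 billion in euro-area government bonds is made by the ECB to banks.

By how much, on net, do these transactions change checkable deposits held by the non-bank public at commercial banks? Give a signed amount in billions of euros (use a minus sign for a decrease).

Government spending €86 billion: non-bank counterparties' bank balances rise → +€86B.
Currency deposit €4 billion: non-bank counterparties' bank balances rise → +€4B.
OMO sale (to banks) €65 billion: the counterparty is a bank, so public deposits are unchanged → 0.
OMO sale (to banks) €15 billion: the counterparty is a bank, so public deposits are unchanged → 0.
Net: 86 + 4 + 0 + 0 = +€90 billion.

+€90 billion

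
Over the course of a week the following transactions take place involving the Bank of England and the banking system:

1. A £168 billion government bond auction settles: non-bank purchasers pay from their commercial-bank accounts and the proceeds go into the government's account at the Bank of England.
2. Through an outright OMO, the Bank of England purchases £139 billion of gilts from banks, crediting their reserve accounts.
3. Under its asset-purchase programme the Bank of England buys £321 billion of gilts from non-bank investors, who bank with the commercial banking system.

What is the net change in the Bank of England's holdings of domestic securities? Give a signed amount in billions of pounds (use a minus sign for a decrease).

+£460 billion

Government account inflow £168 billion: the Bank of England's securities portfolio is untouched → 0.
OMO purchase (from banks) £139 billion: securities added to the Bank of England's portfolio → +£139B.
Asset purchase (from non-banks) £321 billion: securities added to the Bank of England's portfolio → +£321B.
Net: 0 + 139 + 321 = +£460 billion.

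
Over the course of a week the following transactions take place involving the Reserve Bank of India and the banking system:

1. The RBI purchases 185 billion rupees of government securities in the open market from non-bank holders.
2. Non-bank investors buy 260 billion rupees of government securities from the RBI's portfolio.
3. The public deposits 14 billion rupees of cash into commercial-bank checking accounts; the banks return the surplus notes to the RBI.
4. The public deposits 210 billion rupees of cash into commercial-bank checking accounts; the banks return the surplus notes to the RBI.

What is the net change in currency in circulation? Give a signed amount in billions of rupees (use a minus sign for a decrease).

-224 billion

Asset purchase (from non-banks) 185 billion rupees: no currency enters or leaves circulation → 0.
Asset sale (to non-banks) 260 billion rupees: no currency enters or leaves circulation → 0.
Currency deposit 14 billion rupees: notes return to the central bank → −14B.
Currency deposit 210 billion rupees: notes return to the central bank → −210B.
Net: 0 + 0 − 14 − 210 = -224 billion.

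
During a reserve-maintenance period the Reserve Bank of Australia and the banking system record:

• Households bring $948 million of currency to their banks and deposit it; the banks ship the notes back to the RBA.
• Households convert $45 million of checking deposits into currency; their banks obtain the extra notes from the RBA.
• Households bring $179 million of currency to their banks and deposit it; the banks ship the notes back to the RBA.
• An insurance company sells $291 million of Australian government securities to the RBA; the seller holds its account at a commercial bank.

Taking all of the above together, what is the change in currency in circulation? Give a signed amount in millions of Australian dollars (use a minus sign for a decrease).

-$1082 million

Currency deposit $948 million: notes return to the central bank → −$948M.
Currency withdrawal $45 million: notes leave the central bank → +$45M.
Currency deposit $179 million: notes return to the central bank → −$179M.
Asset purchase (from non-banks) $291 million: no currency enters or leaves circulation → 0.
Net: −948 + 45 − 179 + 0 = -$1082 million.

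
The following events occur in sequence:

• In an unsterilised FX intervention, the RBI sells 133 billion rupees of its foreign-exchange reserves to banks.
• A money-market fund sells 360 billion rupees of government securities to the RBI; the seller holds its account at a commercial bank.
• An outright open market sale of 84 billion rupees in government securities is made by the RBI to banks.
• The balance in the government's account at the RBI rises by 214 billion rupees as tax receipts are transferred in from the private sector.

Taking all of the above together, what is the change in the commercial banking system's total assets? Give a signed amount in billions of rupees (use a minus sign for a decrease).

FX sale 133 billion rupees: just an asset swap on bank balance sheets → 0.
Asset purchase (from non-banks) 360 billion rupees: bank balance sheets expand → +360B.
OMO sale (to banks) 84 billion rupees: just an asset swap on bank balance sheets → 0.
Government account inflow 214 billion rupees: bank balance sheets shrink → −214B.
Net: 0 + 360 + 0 − 214 = +146 billion.

+146 billion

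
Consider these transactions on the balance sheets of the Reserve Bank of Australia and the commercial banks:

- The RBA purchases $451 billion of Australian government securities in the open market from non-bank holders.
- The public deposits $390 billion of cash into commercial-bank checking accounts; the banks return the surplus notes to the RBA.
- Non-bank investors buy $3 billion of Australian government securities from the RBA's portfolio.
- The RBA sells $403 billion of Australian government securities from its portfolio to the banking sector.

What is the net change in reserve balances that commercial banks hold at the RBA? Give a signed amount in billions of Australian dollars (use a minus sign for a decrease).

+$435 billion

RBA balance sheet:
  Assets:      Securities +$45B
  Liabilities: Bank reserves +$435B, Currency in circulation −$390B
So the change in reserve balances that commercial banks hold at the RBA is +$435 billion.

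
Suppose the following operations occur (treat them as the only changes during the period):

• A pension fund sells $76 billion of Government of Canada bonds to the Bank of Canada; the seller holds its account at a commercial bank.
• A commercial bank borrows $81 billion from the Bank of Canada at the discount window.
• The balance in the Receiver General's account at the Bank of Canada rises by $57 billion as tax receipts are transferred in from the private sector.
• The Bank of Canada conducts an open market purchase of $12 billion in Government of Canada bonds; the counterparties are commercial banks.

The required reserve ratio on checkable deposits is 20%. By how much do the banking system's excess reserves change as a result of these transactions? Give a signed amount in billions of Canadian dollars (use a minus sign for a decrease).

Asset purchase (from non-banks) $76 billion: reserves +$76B, deposits +$76B.
Discount-window loan $81 billion: reserves +$81B, deposits 0.
Government account inflow $57 billion: reserves −$57B, deposits −$57B.
OMO purchase (from banks) $12 billion: reserves +$12B, deposits 0.
Totals: Δreserves = +$112B, Δdeposits = +$19B.
Δrequired reserves = 20% × +$19B = +$3.8B.
Δexcess reserves = Δreserves − Δrequired = +$112B − (+$3.8B) = +$108.2 billion.

+$108.2 billion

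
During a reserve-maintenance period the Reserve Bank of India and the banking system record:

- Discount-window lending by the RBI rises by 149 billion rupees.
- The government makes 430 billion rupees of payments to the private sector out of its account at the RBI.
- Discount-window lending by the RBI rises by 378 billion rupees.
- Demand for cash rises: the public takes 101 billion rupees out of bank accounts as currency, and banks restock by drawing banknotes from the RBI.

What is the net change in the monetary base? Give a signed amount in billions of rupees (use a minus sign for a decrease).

+957 billion

Discount-window loan 149 billion rupees: RBI balance sheet expands → +149B.
Government spending 430 billion rupees: a non-base liability converts back to reserves → +430B.
Discount-window loan 378 billion rupees: RBI balance sheet expands → +378B.
Currency withdrawal 101 billion rupees: just a shift between currency and reserves — both are base money → 0.
Net: 149 + 430 + 378 + 0 = +957 billion.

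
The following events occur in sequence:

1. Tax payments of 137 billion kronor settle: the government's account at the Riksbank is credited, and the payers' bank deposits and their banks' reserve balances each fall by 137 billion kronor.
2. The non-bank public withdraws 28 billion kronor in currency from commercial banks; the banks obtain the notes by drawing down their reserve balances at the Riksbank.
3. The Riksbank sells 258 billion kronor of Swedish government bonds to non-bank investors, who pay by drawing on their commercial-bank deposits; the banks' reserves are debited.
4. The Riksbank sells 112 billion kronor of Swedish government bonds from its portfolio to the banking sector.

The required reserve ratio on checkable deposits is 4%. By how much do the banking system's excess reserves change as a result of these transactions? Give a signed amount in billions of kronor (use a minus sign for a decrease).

-518.08 billion

Government account inflow 137 billion kronor: reserves −137B, deposits −137B.
Currency withdrawal 28 billion kronor: reserves −28B, deposits −28B.
Asset sale (to non-banks) 258 billion kronor: reserves −258B, deposits −258B.
OMO sale (to banks) 112 billion kronor: reserves −112B, deposits 0.
Totals: Δreserves = −535B, Δdeposits = −423B.
Δrequired reserves = 4% × −423B = −16.92B.
Δexcess reserves = Δreserves − Δrequired = −535B − (−16.92B) = -518.08 billion.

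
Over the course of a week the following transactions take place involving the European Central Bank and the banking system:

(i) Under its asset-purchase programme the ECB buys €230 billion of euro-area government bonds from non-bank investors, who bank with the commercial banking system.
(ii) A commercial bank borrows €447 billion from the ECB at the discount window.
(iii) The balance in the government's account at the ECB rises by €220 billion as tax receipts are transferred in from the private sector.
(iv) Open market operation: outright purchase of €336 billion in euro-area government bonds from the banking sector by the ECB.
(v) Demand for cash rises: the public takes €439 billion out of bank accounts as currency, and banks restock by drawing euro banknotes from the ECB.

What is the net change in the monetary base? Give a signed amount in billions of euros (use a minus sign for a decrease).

Asset purchase (from non-banks) €230 billion: ECB balance sheet expands → +€230B.
Discount-window loan €447 billion: ECB balance sheet expands → +€447B.
Government account inflow €220 billion: reserves shift to a non-base liability → −€220B.
OMO purchase (from banks) €336 billion: ECB balance sheet expands → +€336B.
Currency withdrawal €439 billion: just a shift between currency and reserves — both are base money → 0.
Net: 230 + 447 − 220 + 336 + 0 = +€793 billion.

+€793 billion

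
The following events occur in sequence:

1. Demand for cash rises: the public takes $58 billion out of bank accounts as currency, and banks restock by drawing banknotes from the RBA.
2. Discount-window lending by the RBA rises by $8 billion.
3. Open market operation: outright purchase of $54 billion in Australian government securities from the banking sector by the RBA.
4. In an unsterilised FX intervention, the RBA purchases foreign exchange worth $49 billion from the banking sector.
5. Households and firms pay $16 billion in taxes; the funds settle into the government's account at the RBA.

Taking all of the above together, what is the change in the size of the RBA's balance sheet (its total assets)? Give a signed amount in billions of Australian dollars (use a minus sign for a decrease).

+$111 billion

RBA balance sheet:
  Assets:      Securities +$54B, Loans to banks +$8B, Foreign assets +$49B
  Liabilities: Bank reserves +$37B, Currency in circulation +$58B, Government deposits +$16B
Commercial banking system:
  Assets:      Reserves at CB +$37B, Securities −$54B, Foreign assets −$49B
  Liabilities: Checkable deposits −$74B, Borrowings from CB +$8B
Change in total RBA assets = +$111 billion.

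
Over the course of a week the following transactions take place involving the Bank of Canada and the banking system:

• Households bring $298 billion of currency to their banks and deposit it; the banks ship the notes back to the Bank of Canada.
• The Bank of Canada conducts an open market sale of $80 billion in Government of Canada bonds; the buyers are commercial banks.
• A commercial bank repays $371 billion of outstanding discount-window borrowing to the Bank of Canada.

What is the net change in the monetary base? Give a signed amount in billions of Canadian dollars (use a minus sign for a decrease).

-$451 billion

Bank of Canada balance sheet:
  Assets:      Securities −$80B, Loans to banks −$371B
  Liabilities: Bank reserves −$153B, Currency in circulation −$298B
Monetary base = currency + reserves: −$298B + (−$153B) = -$451 billion.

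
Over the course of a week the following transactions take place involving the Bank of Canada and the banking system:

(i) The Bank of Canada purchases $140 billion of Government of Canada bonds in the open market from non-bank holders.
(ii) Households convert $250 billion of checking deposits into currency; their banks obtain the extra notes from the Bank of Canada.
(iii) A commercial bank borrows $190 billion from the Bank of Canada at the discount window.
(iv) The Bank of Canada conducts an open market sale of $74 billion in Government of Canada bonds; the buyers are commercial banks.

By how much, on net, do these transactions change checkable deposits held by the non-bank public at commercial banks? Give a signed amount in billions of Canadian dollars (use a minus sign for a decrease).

Asset purchase (from non-banks) $140 billion: non-bank counterparties' bank balances rise → +$140B.
Currency withdrawal $250 billion: non-bank counterparties' bank balances fall → −$250B.
Discount-window loan $190 billion: the counterparty is a bank, so public deposits are unchanged → 0.
OMO sale (to banks) $74 billion: the counterparty is a bank, so public deposits are unchanged → 0.
Net: 140 − 250 + 0 + 0 = -$110 billion.

-$110 billion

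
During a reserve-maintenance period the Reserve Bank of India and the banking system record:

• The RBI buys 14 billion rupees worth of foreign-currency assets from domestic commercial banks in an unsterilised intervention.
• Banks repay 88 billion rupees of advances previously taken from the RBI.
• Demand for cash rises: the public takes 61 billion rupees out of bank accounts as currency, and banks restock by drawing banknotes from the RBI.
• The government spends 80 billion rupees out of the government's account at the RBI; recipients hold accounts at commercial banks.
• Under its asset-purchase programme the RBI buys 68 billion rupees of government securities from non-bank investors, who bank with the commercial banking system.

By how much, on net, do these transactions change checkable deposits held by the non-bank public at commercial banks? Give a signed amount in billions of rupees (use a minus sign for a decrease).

+87 billion

FX purchase 14 billion rupees: the counterparty is a bank, so public deposits are unchanged → 0.
Discount-window repayment 88 billion rupees: the counterparty is a bank, so public deposits are unchanged → 0.
Currency withdrawal 61 billion rupees: non-bank counterparties' bank balances fall → −61B.
Government spending 80 billion rupees: non-bank counterparties' bank balances rise → +80B.
Asset purchase (from non-banks) 68 billion rupees: non-bank counterparties' bank balances rise → +68B.
Net: 0 + 0 − 61 + 80 + 68 = +87 billion.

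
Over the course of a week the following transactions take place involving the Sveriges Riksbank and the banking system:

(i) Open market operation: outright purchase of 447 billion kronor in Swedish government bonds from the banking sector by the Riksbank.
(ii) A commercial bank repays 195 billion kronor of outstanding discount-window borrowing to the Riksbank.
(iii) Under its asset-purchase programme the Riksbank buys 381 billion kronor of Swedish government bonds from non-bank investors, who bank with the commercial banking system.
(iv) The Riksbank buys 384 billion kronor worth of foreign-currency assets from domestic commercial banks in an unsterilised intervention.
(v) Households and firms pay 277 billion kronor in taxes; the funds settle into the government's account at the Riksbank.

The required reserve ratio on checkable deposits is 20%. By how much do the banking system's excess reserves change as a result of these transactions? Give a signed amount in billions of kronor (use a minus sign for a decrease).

OMO purchase (from banks) 447 billion kronor: reserves +447B, deposits 0.
Discount-window repayment 195 billion kronor: reserves −195B, deposits 0.
Asset purchase (from non-banks) 381 billion kronor: reserves +381B, deposits +381B.
FX purchase 384 billion kronor: reserves +384B, deposits 0.
Government account inflow 277 billion kronor: reserves −277B, deposits −277B.
Totals: Δreserves = +740B, Δdeposits = +104B.
Δrequired reserves = 20% × +104B = +20.8B.
Δexcess reserves = Δreserves − Δrequired = +740B − (+20.8B) = +719.2 billion.

+719.2 billion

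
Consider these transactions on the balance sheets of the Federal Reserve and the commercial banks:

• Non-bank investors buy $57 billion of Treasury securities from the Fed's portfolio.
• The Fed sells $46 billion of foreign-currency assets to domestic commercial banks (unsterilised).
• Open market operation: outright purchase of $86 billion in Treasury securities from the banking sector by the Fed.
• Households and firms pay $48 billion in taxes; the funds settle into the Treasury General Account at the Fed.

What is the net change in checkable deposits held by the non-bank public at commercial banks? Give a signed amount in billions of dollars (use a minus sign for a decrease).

Fed balance sheet:
  Assets:      Securities +$29B, Foreign assets −$46B
  Liabilities: Bank reserves −$65B, Government deposits +$48B
Commercial banking system:
  Assets:      Reserves at CB −$65B, Securities −$86B, Foreign assets +$46B
  Liabilities: Checkable deposits −$105B
So the change in checkable deposits held by the non-bank public at commercial banks is -$105 billion.

-$105 billion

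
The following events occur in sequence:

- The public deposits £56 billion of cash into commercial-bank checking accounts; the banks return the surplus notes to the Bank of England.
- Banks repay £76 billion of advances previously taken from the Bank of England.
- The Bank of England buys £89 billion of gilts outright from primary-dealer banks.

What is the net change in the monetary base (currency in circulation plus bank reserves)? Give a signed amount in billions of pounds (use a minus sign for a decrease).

+£13 billion

Bank of England balance sheet:
  Assets:      Securities +£89B, Loans to banks −£76B
  Liabilities: Bank reserves +£69B, Currency in circulation −£56B
Monetary base = currency + reserves: −£56B + (+£69B) = +£13 billion.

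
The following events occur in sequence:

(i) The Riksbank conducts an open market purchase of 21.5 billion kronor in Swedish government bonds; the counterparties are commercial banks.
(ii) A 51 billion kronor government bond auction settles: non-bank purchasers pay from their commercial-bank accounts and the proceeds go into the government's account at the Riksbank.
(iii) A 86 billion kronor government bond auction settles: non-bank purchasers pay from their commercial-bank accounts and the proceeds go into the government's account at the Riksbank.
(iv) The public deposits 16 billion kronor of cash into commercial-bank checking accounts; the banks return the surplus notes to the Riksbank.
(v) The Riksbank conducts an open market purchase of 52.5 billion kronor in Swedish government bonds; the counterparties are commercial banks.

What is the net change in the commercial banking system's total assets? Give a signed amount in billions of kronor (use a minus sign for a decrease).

-121 billion

OMO purchase (from banks) 21.5 billion kronor: just an asset swap on bank balance sheets → 0.
Government account inflow 51 billion kronor: bank balance sheets shrink → −51B.
Government account inflow 86 billion kronor: bank balance sheets shrink → −86B.
Currency deposit 16 billion kronor: bank balance sheets expand → +16B.
OMO purchase (from banks) 52.5 billion kronor: just an asset swap on bank balance sheets → 0.
Net: 0 − 51 − 86 + 16 + 0 = -121 billion.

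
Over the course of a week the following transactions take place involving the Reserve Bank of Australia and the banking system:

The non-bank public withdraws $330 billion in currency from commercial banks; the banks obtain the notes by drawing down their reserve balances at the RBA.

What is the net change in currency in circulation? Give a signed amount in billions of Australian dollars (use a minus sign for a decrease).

Currency withdrawal $330 billion: notes leave the central bank → +$330B.

+$330 billion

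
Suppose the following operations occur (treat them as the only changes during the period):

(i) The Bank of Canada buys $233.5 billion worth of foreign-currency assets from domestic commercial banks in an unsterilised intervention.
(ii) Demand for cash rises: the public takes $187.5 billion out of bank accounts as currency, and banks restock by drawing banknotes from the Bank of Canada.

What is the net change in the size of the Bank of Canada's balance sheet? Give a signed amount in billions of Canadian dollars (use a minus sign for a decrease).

FX purchase $233.5 billion: a Bank of Canada asset is acquired → +$233.5B.
Currency withdrawal $187.5 billion: only the composition of liabilities changes → 0.
Net: 233.5 + 0 = +$233.5 billion.

+$233.5 billion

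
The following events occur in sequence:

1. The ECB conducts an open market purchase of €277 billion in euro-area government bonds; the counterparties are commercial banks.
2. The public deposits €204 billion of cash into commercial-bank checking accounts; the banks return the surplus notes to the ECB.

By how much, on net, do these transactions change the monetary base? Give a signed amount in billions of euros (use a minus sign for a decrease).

ECB balance sheet:
  Assets:      Securities +€277B
  Liabilities: Bank reserves +€481B, Currency in circulation −€204B
Commercial banking system:
  Assets:      Reserves at CB +€481B, Securities −€277B
  Liabilities: Checkable deposits +€204B
Monetary base = currency + reserves: −€204B + (+€481B) = +€277 billion.

+€277 billion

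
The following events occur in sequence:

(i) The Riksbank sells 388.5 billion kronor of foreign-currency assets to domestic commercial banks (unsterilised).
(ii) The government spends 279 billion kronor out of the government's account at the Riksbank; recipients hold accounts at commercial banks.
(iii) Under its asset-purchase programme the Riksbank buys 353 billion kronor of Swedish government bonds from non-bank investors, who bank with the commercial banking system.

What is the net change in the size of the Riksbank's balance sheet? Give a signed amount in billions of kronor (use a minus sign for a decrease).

FX sale 388.5 billion kronor: a Riksbank asset is shed → −388.5B.
Government spending 279 billion kronor: only the composition of liabilities changes → 0.
Asset purchase (from non-banks) 353 billion kronor: a Riksbank asset is acquired → +353B.
Net: −388.5 + 0 + 353 = -35.5 billion.

-35.5 billion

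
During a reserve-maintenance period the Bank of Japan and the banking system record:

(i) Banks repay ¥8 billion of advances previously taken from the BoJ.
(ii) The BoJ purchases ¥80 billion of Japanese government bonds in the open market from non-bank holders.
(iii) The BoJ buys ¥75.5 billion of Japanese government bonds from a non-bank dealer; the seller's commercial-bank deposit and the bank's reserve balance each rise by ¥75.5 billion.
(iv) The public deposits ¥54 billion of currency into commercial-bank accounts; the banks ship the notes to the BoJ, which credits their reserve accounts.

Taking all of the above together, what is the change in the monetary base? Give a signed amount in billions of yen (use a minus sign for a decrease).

Discount-window repayment ¥8 billion: BoJ balance sheet contracts → −¥8B.
Asset purchase (from non-banks) ¥80 billion: BoJ balance sheet expands → +¥80B.
Asset purchase (from non-banks) ¥75.5 billion: BoJ balance sheet expands → +¥75.5B.
Currency deposit ¥54 billion: just a shift between currency and reserves — both are base money → 0.
Net: −8 + 80 + 75.5 + 0 = +¥147.5 billion.

+¥147.5 billion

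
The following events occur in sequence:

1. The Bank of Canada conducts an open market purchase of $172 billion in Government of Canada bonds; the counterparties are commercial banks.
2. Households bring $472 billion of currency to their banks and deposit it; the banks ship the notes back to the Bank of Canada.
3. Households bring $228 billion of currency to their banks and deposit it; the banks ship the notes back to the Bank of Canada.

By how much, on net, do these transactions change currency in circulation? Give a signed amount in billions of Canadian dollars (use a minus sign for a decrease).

-$700 billion

OMO purchase (from banks) $172 billion: no currency enters or leaves circulation → 0.
Currency deposit $472 billion: notes return to the central bank → −$472B.
Currency deposit $228 billion: notes return to the central bank → −$228B.
Net: 0 − 472 − 228 = -$700 billion.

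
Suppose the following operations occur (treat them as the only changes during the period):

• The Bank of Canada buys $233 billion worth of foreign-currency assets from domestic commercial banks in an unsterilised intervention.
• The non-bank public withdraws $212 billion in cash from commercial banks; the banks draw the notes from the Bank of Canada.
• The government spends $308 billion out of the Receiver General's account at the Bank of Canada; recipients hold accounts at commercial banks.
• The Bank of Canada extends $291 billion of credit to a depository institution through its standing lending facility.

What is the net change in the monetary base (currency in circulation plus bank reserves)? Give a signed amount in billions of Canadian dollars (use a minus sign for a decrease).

FX purchase $233 billion: Bank of Canada balance sheet expands → +$233B.
Currency withdrawal $212 billion: just a shift between currency and reserves — both are base money → 0.
Government spending $308 billion: a non-base liability converts back to reserves → +$308B.
Discount-window loan $291 billion: Bank of Canada balance sheet expands → +$291B.
Net: 233 + 0 + 308 + 291 = +$832 billion.

+$832 billion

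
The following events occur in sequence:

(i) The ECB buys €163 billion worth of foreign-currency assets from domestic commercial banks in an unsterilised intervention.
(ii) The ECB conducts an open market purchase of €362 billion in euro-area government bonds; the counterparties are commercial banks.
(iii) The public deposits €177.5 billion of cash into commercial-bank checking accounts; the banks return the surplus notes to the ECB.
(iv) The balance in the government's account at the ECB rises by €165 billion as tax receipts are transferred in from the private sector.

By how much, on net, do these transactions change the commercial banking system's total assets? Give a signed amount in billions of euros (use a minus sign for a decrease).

+€12.5 billion

ECB balance sheet:
  Assets:      Securities +€362B, Foreign assets +€163B
  Liabilities: Bank reserves +€537.5B, Currency in circulation −€177.5B, Government deposits +€165B
Commercial banking system:
  Assets:      Reserves at CB +€537.5B, Securities −€362B, Foreign assets −€163B
  Liabilities: Checkable deposits +€12.5B
Change in total bank assets = +€12.5 billion.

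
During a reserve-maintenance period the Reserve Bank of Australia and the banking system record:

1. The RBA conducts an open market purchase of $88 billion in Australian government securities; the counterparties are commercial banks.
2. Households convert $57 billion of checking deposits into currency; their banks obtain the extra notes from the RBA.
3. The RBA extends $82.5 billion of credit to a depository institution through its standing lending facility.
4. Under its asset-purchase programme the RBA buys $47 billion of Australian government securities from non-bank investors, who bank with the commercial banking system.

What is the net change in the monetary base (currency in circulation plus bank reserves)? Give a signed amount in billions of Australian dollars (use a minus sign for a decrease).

OMO purchase (from banks) $88 billion: RBA balance sheet expands → +$88B.
Currency withdrawal $57 billion: just a shift between currency and reserves — both are base money → 0.
Discount-window loan $82.5 billion: RBA balance sheet expands → +$82.5B.
Asset purchase (from non-banks) $47 billion: RBA balance sheet expands → +$47B.
Net: 88 + 0 + 82.5 + 47 = +$217.5 billion.

+$217.5 billion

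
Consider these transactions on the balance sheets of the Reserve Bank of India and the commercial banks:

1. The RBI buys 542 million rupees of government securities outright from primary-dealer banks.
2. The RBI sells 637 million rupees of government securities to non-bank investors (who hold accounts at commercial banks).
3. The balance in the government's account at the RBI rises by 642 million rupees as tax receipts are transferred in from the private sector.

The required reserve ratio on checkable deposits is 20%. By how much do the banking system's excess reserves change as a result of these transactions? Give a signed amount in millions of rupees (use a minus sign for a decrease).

-481.2 million

OMO purchase (from banks) 542 million rupees: reserves +542M, deposits 0.
Asset sale (to non-banks) 637 million rupees: reserves −637M, deposits −637M.
Government account inflow 642 million rupees: reserves −642M, deposits −642M.
Totals: Δreserves = −737M, Δdeposits = −1279M.
Δrequired reserves = 20% × −1279M = −255.8M.
Δexcess reserves = Δreserves − Δrequired = −737M − (−255.8M) = -481.2 million.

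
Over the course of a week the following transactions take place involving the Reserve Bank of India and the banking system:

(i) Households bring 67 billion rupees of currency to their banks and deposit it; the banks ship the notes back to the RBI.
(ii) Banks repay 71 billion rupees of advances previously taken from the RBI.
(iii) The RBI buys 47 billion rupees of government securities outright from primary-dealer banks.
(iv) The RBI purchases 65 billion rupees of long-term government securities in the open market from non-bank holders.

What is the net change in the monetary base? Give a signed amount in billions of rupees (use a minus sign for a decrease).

RBI balance sheet:
  Assets:      Securities +112B, Loans to banks −71B
  Liabilities: Bank reserves +108B, Currency in circulation −67B
Monetary base = currency + reserves: −67B + (+108B) = +41 billion.

+41 billion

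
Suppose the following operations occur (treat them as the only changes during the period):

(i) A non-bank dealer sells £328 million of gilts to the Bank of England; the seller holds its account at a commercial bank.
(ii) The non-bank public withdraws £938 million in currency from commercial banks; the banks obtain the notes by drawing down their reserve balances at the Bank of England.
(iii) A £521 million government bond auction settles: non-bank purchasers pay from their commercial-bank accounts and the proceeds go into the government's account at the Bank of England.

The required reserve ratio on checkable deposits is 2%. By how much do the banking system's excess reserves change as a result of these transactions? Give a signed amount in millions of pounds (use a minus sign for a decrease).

-£1108.38 million

Asset purchase (from non-banks) £328 million: reserves +£328M, deposits +£328M.
Currency withdrawal £938 million: reserves −£938M, deposits −£938M.
Government account inflow £521 million: reserves −£521M, deposits −£521M.
Totals: Δreserves = −£1131M, Δdeposits = −£1131M.
Δrequired reserves = 2% × −£1131M = −£22.62M.
Δexcess reserves = Δreserves − Δrequired = −£1131M − (−£22.62M) = -£1108.38 million.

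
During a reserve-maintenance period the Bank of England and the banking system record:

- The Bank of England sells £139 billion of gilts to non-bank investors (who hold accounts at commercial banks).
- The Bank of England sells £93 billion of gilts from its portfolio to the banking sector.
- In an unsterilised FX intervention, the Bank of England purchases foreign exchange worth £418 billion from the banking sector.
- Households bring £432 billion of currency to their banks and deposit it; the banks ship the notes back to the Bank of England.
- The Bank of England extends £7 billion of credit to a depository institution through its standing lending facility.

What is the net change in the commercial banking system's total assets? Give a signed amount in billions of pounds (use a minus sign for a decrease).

+£300 billion

Bank of England balance sheet:
  Assets:      Securities −£232B, Loans to banks +£7B, Foreign assets +£418B
  Liabilities: Bank reserves +£625B, Currency in circulation −£432B
Commercial banking system:
  Assets:      Reserves at CB +£625B, Securities +£93B, Foreign assets −£418B
  Liabilities: Checkable deposits +£293B, Borrowings from CB +£7B
Change in total bank assets = +£300 billion.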